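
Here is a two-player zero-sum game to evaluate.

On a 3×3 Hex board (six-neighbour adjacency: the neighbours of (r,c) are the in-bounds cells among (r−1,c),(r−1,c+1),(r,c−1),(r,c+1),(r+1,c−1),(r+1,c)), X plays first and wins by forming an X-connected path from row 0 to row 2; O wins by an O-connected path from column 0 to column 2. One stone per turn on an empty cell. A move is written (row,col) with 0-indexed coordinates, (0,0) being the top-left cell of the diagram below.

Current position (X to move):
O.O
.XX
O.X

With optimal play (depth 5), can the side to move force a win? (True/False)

X winning at [O.O/.XX/O.X]: True

ply 1, X at O.O/.XX/O.X | (0,1)=+1→OXO/.XX/O.X*; (1,0)=-1→O.O/XXX/O.X; (2,1)=-1→O.O/.XX/OXX
ply 2: OXO/.XX/O.X is terminal -1 (O); from O.O/.XX/O.X depth 5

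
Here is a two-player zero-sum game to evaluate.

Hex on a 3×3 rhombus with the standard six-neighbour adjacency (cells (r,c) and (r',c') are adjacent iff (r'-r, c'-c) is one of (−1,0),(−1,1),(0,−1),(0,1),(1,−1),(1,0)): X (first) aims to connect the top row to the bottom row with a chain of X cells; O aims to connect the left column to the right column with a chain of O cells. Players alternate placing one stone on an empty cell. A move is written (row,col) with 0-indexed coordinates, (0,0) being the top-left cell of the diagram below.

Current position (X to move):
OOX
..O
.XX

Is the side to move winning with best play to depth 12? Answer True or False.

p1 X@[OOX/..O/.XX]: (1,0)[OOX/X.O/.XX]-1 (1,1)[OOX/.XO/.XX]+1* (2,0)[OOX/..O/XXX]-1
p2 O@[OOX/.XO/.XX] terminal -1; root [OOX/..O/.XX] d12

X winning at [OOX/..O/.XX]: True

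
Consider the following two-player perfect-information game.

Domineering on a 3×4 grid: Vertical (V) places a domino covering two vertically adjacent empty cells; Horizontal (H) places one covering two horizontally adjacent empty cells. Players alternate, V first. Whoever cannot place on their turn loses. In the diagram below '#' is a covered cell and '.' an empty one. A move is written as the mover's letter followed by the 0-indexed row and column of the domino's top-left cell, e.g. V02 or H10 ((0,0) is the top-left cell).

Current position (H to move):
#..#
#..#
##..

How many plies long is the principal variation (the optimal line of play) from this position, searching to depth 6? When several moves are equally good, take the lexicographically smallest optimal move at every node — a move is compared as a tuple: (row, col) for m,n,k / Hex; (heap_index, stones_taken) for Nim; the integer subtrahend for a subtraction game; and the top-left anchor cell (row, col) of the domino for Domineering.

PV length from [#..#/#..#/##..]: 1 ply

p1 H@[#..#/#..#/##..]: H01[####/#..#/##..]-1 H11[#..#/####/##..]+1* H22[#..#/#..#/####]-1
p2 V@[#..#/####/##..] terminal -1; root [#..#/#..#/##..] d6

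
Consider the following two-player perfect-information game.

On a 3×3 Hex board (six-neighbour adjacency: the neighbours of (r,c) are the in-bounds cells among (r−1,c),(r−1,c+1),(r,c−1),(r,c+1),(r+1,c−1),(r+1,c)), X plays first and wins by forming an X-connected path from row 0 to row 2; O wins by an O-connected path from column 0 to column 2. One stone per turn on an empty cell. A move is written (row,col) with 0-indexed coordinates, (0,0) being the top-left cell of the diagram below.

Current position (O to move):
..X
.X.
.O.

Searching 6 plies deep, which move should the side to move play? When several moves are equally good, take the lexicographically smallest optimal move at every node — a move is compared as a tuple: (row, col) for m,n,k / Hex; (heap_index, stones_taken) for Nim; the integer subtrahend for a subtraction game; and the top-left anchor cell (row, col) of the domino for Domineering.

[..X/.X./.O.] O move#1: (0,0):-1/O.X/.X./.O., (0,1):-1/.OX/.X./.O., (1,0):-1/..X/OX./.O., (1,2):-1/..X/.XO/.O., (2,0):+1/..X/.X./OO.*, (2,2):-1/..X/.X./.OO
[..X/.X./OO.] X move#2: (0,0):-1/X.X/.X./OO.*, (0,1):-1/.XX/.X./OO., (1,0):-1/..X/XX./OO., (1,2):-1/..X/.XX/OO., (2,2):-1/..X/.X./OOX
[X.X/.X./OO.] O move#3: (0,1):+1/XOX/.X./OO.*, (1,0):+1/X.X/OX./OO., (1,2):+1/X.X/.XO/OO., (2,2):+1/X.X/.X./OOO
[XOX/.X./OO.] X move#4: (1,0):-1/XOX/XX./OO.*, (1,2):-1/XOX/.XX/OO., (2,2):-1/XOX/.X./OOX
[XOX/XX./OO.] O move#5: (1,2):+1/XOX/XXO/OO.*, (2,2):+1/XOX/XX./OOO
[XOX/XXO/OO.] end (terminal -1, X#6); searched ..X/.X./.O. to 6

O's best at [..X/.X./.O.]: (2,0)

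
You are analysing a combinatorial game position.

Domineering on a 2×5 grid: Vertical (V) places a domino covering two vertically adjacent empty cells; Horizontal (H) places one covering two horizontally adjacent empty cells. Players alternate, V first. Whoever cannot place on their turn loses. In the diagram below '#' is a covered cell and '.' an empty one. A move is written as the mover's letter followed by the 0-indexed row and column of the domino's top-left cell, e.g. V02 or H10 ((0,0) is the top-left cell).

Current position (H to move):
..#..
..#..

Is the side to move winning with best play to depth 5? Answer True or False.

H winning at [..#../..#..]: False

[..#../..#..] H move#1: H00:-1/###../..#..*, H03:-1/..###/..#.., H10:-1/..#../###.., H13:-1/..#../..###
[###../..#..] V move#2: V03:+1/####./..##.*, V04:+1/###.#/..#.#
[####./..##.] H move#3: H10:-1/####./####.*
[####./####.] V move#4: V04:+1/#####/#####*
[#####/#####] end (terminal -1, H#5); searched ..#../..#.. to 5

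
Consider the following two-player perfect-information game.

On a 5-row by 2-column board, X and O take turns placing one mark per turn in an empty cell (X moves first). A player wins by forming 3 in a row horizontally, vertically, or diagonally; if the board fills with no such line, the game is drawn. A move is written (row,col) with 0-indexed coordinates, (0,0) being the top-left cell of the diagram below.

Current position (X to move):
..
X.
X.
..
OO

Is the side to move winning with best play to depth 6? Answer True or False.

X winning at [../X./X./../OO]: True

p1 X@[../X./X./../OO]: (0,0)[X./X./X./../OO]+1* (0,1)[.X/X./X./../OO]+1 (1,1)[../XX/X./../OO]+1 (2,1)[../X./XX/../OO]+1 (3,0)[../X./X./X./OO]+1 (3,1)[../X./X./.X/OO]+1
p2 O@[X./X./X./../OO] terminal -1; root [../X./X./../OO] d6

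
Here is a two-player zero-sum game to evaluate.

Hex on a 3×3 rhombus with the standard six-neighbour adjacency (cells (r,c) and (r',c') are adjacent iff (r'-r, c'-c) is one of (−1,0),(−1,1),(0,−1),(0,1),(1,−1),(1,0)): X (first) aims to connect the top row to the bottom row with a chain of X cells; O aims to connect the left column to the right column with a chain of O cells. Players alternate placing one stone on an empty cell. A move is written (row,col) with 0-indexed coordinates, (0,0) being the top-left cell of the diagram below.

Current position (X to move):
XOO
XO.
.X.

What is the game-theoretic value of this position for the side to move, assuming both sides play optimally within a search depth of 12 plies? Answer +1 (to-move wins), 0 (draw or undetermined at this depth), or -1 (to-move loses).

value(XOO/XO./.X., X) = +1

ply 1, X at XOO/XO./.X. | (1,2)=-1→XOO/XOX/.X.; (2,0)=+1→XOO/XO./XX.*; (2,2)=-1→XOO/XO./.XX
ply 2: XOO/XO./XX. is terminal -1 (O); from XOO/XO./.X. depth 12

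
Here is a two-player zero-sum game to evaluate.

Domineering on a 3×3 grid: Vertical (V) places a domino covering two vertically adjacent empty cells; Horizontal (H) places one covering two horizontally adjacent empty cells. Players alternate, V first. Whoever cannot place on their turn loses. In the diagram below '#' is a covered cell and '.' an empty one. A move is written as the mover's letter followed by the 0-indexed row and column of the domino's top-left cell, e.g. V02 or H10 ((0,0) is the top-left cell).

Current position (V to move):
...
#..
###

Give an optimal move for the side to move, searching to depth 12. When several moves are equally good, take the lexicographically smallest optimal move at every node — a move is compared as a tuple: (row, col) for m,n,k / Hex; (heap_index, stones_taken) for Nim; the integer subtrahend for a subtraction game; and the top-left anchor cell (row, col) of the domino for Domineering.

V's best at [.../#../###]: V01

[.../#../###] V move#1: V01:+1/.#./##./###*, V02:-1/..#/#.#/###
[.#./##./###] end (terminal -1, H#2); searched .../#../### to 12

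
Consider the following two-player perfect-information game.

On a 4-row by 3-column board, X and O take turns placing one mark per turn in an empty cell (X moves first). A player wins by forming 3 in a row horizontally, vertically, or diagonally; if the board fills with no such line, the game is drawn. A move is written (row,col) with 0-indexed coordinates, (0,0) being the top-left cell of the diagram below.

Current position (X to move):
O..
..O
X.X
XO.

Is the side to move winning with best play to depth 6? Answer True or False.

X winning at [O../..O/X.X/XO.]: True

[O../..O/X.X/XO.] X move#1: (0,1):+1/OX./..O/X.X/XO.*, (0,2):+1/O.X/..O/X.X/XO., (1,0):+1/O../X.O/X.X/XO., (1,1):+1/O../.XO/X.X/XO., (2,1):+1/O../..O/XXX/XO., (3,2):+1/O../..O/X.X/XOX
[OX./..O/X.X/XO.] O move#2: (0,2):-1/OXO/..O/X.X/XO.*, (1,0):-1/OX./O.O/X.X/XO., (1,1):-1/OX./.OO/X.X/XO., (2,1):-1/OX./..O/XOX/XO., (3,2):-1/OX./..O/X.X/XOO
[OXO/..O/X.X/XO.] X move#3: (1,0):+1/OXO/X.O/X.X/XO.*, (1,1):+1/OXO/.XO/X.X/XO., (2,1):+1/OXO/..O/XXX/XO., (3,2):+1/OXO/..O/X.X/XOX
[OXO/X.O/X.X/XO.] end (terminal -1, O#4); searched O../..O/X.X/XO. to 6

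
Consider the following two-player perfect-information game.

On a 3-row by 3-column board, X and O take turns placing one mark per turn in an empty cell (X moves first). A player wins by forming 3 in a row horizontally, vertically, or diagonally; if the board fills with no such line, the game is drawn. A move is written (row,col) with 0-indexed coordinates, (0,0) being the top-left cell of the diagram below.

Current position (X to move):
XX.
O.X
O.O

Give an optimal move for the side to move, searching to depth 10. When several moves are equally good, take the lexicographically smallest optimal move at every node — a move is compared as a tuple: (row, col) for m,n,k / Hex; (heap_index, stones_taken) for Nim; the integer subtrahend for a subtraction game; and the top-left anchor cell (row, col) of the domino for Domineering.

X's best at [XX./O.X/O.O]: (0,2)

p1 X@[XX./O.X/O.O]: (0,2)[XXX/O.X/O.O]+1* (1,1)[XX./OXX/O.O]-1 (2,1)[XX./O.X/OXO]+1
p2 O@[XXX/O.X/O.O] terminal -1; root [XX./O.X/O.O] d10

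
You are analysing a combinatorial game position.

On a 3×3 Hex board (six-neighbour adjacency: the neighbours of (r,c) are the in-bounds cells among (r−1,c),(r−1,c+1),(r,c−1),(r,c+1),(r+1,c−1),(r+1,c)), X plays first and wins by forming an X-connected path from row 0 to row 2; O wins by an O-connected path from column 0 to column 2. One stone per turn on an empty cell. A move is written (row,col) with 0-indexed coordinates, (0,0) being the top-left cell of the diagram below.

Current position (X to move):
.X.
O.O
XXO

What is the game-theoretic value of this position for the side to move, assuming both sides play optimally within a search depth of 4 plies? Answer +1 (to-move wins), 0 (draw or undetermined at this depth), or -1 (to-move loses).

p1 X@[.X./O.O/XXO]: (0,0)[XX./O.O/XXO]-1 (0,2)[.XX/O.O/XXO]-1 (1,1)[.X./OXO/XXO]+1*
p2 O@[.X./OXO/XXO] terminal -1; root [.X./O.O/XXO] d4

value(.X./O.O/XXO, X) = +1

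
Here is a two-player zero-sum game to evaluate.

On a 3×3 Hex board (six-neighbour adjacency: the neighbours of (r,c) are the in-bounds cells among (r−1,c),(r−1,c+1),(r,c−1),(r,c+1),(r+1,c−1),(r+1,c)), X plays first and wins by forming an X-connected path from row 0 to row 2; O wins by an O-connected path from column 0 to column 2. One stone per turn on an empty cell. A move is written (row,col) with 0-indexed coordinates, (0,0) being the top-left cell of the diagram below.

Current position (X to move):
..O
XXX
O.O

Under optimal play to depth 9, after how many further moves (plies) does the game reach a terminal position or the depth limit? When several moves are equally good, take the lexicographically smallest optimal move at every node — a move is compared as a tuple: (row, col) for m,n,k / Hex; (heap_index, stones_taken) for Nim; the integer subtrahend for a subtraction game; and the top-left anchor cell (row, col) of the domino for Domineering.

ply 1, X at ..O/XXX/O.O | (0,0)=-1→X.O/XXX/O.O; (0,1)=-1→.XO/XXX/O.O; (2,1)=+1→..O/XXX/OXO*
ply 2, O at ..O/XXX/OXO | (0,0)=-1→O.O/XXX/OXO*; (0,1)=-1→.OO/XXX/OXO
ply 3, X at O.O/XXX/OXO | (0,1)=+1→OXO/XXX/OXO*
ply 4: OXO/XXX/OXO is terminal -1 (O); from ..O/XXX/O.O depth 9

PV length from [..O/XXX/O.O]: 3 plies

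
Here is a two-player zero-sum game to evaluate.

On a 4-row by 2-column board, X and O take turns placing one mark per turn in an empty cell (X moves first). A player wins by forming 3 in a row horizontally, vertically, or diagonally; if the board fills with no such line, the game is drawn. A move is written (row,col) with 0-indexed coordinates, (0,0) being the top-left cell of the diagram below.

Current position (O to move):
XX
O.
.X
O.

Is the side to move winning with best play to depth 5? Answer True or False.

[XX/O./.X/O.] O move#1: (1,1):+0/XX/OO/.X/O., (2,0):+1/XX/O./OX/O.*, (3,1):-1/XX/O./.X/OO
[XX/O./OX/O.] end (terminal -1, X#2); searched XX/O./.X/O. to 5

O winning at [XX/O./.X/O.]: True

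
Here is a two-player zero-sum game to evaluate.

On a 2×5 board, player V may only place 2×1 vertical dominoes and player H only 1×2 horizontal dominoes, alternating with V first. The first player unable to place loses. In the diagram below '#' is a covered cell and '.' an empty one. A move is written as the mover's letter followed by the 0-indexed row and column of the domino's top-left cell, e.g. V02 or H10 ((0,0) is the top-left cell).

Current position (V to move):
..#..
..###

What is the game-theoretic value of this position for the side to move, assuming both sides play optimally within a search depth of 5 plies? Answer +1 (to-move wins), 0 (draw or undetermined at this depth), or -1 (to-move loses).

value(..#../..###, V) = +1

[..#../..###] V move#1: V00:+1/#.#../#.###*, V01:+1/.##../.####
[#.#../#.###] H move#2: H03:-1/#.###/#.###*
[#.###/#.###] V move#3: V01:+1/#####/#####*
[#####/#####] end (terminal -1, H#4); searched ..#../..### to 5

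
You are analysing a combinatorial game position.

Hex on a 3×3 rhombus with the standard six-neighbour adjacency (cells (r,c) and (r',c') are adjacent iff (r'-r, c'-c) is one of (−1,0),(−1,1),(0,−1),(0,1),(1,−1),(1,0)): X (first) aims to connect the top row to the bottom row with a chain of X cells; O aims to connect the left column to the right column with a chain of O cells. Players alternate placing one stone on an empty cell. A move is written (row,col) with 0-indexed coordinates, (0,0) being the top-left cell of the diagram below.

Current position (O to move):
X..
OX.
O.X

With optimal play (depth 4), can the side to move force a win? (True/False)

ply 1, O at X../OX./O.X | (0,1)=-1→XO./OX./O.X*; (0,2)=-1→X.O/OX./O.X; (1,2)=-1→X../OXO/O.X; (2,1)=-1→X../OX./OOX
ply 2, X at XO./OX./O.X | (0,2)=+1→XOX/OX./O.X*; (1,2)=-1→XO./OXX/O.X; (2,1)=-1→XO./OX./OXX
ply 3, O at XOX/OX./O.X | (1,2)=-1→XOX/OXO/O.X*; (2,1)=-1→XOX/OX./OOX
ply 4, X at XOX/OXO/O.X | (2,1)=+1→XOX/OXO/OXX*
ply 5: XOX/OXO/OXX is terminal -1 (O); from X../OX./O.X depth 4

O winning at [X../OX./O.X]: False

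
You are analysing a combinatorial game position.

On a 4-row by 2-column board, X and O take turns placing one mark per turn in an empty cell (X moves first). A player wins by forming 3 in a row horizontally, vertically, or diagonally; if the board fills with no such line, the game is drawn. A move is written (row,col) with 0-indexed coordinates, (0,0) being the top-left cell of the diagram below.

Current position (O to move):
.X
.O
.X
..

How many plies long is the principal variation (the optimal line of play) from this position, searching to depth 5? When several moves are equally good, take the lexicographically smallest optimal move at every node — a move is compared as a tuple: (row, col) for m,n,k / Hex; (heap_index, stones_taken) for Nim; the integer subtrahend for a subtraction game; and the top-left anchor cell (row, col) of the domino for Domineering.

PV length from [.X/.O/.X/..]: 5 plies

ply 1, O at .X/.O/.X/.. | (0,0)=+0→OX/.O/.X/..*; (1,0)=+0→.X/OO/.X/..; (2,0)=+0→.X/.O/OX/..; (3,0)=+0→.X/.O/.X/O.; (3,1)=+0→.X/.O/.X/.O
ply 2, X at OX/.O/.X/.. | (1,0)=+0→OX/XO/.X/..*; (2,0)=+0→OX/.O/XX/..; (3,0)=+0→OX/.O/.X/X.; (3,1)=+0→OX/.O/.X/.X
ply 3, O at OX/XO/.X/.. | (2,0)=+0→OX/XO/OX/..*; (3,0)=+0→OX/XO/.X/O.; (3,1)=+0→OX/XO/.X/.O
ply 4, X at OX/XO/OX/.. | (3,0)=+0→OX/XO/OX/X.*; (3,1)=+0→OX/XO/OX/.X
ply 5, O at OX/XO/OX/X. | (3,1)=+0→OX/XO/OX/XO*
ply 6: OX/XO/OX/XO is terminal +0 (X); from .X/.O/.X/.. depth 5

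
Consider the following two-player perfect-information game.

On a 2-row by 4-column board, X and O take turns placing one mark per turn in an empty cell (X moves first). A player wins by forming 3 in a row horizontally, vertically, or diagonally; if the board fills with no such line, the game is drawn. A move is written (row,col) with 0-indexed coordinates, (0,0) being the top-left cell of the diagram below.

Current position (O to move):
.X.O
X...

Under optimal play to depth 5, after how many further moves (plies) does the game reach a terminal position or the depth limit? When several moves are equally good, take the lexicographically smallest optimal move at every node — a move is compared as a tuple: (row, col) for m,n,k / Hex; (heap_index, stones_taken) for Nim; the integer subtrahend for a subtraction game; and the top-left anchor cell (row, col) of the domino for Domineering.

PV length from [.X.O/X...]: 5 plies

ply 1, O at .X.O/X... | (0,0)=+0→OX.O/X...*; (0,2)=+0→.XOO/X...; (1,1)=+0→.X.O/XO..; (1,2)=+0→.X.O/X.O.; (1,3)=+0→.X.O/X..O
ply 2, X at OX.O/X... | (0,2)=+0→OXXO/X...*; (1,1)=+0→OX.O/XX..; (1,2)=+0→OX.O/X.X.; (1,3)=+0→OX.O/X..X
ply 3, O at OXXO/X... | (1,1)=+0→OXXO/XO..*; (1,2)=+0→OXXO/X.O.; (1,3)=+0→OXXO/X..O
ply 4, X at OXXO/XO.. | (1,2)=+0→OXXO/XOX.*; (1,3)=+0→OXXO/XO.X
ply 5, O at OXXO/XOX. | (1,3)=+0→OXXO/XOXO*
ply 6: OXXO/XOXO is terminal +0 (X); from .X.O/X... depth 5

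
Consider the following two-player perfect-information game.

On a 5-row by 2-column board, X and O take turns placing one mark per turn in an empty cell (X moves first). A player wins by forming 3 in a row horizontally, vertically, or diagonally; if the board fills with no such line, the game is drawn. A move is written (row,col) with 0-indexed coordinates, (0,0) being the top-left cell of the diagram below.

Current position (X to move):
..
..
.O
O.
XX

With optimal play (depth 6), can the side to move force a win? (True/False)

X winning at [../../.O/O./XX]: False

[../../.O/O./XX] X move#1: (0,0):-1/X./../.O/O./XX, (0,1):+0/.X/../.O/O./XX*, (1,0):-1/../X./.O/O./XX, (1,1):+0/../.X/.O/O./XX, (2,0):-1/../../XO/O./XX, (3,1):+0/../../.O/OX/XX
[.X/../.O/O./XX] O move#2: (0,0):+0/OX/../.O/O./XX*, (1,0):+0/.X/O./.O/O./XX, (1,1):+0/.X/.O/.O/O./XX, (2,0):+0/.X/../OO/O./XX, (3,1):+0/.X/../.O/OO/XX
[OX/../.O/O./XX] X move#3: (1,0):+0/OX/X./.O/O./XX*, (1,1):+0/OX/.X/.O/O./XX, (2,0):+0/OX/../XO/O./XX, (3,1):+0/OX/../.O/OX/XX
[OX/X./.O/O./XX] O move#4: (1,1):+0/OX/XO/.O/O./XX*, (2,0):+0/OX/X./OO/O./XX, (3,1):+0/OX/X./.O/OO/XX
[OX/XO/.O/O./XX] X move#5: (2,0):-1/OX/XO/XO/O./XX, (3,1):+0/OX/XO/.O/OX/XX*
[OX/XO/.O/OX/XX] O move#6: (2,0):+0/OX/XO/OO/OX/XX*
[OX/XO/OO/OX/XX] end (terminal +0, X#7); searched ../../.O/O./XX to 6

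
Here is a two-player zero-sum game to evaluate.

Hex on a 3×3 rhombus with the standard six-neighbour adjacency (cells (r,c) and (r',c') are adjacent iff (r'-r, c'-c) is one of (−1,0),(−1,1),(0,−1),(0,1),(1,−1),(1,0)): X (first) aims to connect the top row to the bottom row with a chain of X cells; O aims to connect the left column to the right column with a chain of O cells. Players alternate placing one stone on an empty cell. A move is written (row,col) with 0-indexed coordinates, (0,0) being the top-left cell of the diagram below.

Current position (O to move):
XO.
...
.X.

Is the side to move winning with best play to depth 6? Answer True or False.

O winning at [XO./.../.X.]: True

[XO./.../.X.] O move#1: (0,2):-1/XOO/.../.X., (1,0):-1/XO./O../.X., (1,1):+1/XO./.O./.X.*, (1,2):-1/XO./..O/.X., (2,0):-1/XO./.../OX., (2,2):-1/XO./.../.XO
[XO./.O./.X.] X move#2: (0,2):-1/XOX/.O./.X.*, (1,0):-1/XO./XO./.X., (1,2):-1/XO./.OX/.X., (2,0):-1/XO./.O./XX., (2,2):-1/XO./.O./.XX
[XOX/.O./.X.] O move#3: (1,0):-1/XOX/OO./.X., (1,2):+1/XOX/.OO/.X.*, (2,0):-1/XOX/.O./OX., (2,2):-1/XOX/.O./.XO
[XOX/.OO/.X.] X move#4: (1,0):-1/XOX/XOO/.X.*, (2,0):-1/XOX/.OO/XX., (2,2):-1/XOX/.OO/.XX
[XOX/XOO/.X.] O move#5: (2,0):+1/XOX/XOO/OX.*, (2,2):-1/XOX/XOO/.XO
[XOX/XOO/OX.] end (terminal -1, X#6); searched XO./.../.X. to 6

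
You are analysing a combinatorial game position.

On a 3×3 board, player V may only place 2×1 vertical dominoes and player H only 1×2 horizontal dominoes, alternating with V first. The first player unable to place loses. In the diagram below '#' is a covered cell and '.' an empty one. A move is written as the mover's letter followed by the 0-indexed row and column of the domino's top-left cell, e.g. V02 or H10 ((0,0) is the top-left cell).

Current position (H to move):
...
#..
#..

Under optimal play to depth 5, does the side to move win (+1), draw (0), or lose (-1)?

value(.../#../#.., H) = +1

[.../#../#..] H move#1: H00:-1/##./#../#.., H01:-1/.##/#../#.., H11:+1/.../###/#..*, H21:-1/.../#../###
[.../###/#..] end (terminal -1, V#2); searched .../#../#.. to 5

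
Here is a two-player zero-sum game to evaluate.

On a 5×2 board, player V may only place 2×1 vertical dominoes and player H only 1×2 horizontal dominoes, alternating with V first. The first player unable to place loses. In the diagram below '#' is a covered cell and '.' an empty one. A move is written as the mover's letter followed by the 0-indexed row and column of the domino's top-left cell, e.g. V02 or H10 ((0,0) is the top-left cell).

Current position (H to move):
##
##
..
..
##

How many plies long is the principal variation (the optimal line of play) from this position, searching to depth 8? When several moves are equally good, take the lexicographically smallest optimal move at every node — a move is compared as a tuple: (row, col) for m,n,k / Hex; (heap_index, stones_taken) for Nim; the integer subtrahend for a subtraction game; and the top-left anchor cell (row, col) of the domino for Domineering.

ply 1, H at ##/##/../../## | H20=+1→##/##/##/../##*; H30=+1→##/##/../##/##
ply 2: ##/##/##/../## is terminal -1 (V); from ##/##/../../## depth 8

PV length from [##/##/../../##]: 1 ply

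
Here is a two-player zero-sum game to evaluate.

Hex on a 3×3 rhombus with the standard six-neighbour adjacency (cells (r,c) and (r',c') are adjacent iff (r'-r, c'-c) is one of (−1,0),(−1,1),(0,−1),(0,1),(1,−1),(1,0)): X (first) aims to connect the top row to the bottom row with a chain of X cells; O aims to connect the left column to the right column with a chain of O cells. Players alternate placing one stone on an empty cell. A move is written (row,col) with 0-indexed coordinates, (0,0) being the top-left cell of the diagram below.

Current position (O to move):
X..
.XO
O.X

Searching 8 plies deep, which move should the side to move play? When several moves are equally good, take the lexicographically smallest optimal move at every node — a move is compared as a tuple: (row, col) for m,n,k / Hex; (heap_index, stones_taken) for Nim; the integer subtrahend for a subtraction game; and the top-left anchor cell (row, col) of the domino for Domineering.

ply 1, O at X../.XO/O.X | (0,1)=-1→XO./.XO/O.X; (0,2)=-1→X.O/.XO/O.X; (1,0)=-1→X../OXO/O.X; (2,1)=+1→X../.XO/OOX*
ply 2: X../.XO/OOX is terminal -1 (X); from X../.XO/O.X depth 8

O's best at [X../.XO/O.X]: (2,1)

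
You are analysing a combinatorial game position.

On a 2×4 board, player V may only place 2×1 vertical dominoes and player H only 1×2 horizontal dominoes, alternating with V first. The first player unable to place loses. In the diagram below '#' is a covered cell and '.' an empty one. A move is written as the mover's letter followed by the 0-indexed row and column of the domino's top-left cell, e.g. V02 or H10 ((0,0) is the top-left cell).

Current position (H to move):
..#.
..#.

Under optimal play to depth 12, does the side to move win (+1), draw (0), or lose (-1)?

p1 H@[..#./..#.]: H00[###./..#.]+1* H10[..#./###.]+1
p2 V@[###./..#.]: V03[####/..##]-1*
p3 H@[####/..##]: H10[####/####]+1*
p4 V@[####/####] terminal -1; root [..#./..#.] d12

value(..#./..#., H) = +1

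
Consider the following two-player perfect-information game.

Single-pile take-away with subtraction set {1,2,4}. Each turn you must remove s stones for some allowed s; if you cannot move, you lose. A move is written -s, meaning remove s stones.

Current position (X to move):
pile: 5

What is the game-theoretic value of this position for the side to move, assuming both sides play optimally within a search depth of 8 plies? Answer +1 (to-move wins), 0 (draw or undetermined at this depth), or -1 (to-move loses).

value(5, X) = +1

p1 X@[5]: -1[4]-1 -2[3]+1* -4[1]-1
p2 O@[3]: -1[2]-1* -2[1]-1
p3 X@[2]: -1[1]-1 -2[0]+1*
p4 O@[0] terminal -1; root [5] d8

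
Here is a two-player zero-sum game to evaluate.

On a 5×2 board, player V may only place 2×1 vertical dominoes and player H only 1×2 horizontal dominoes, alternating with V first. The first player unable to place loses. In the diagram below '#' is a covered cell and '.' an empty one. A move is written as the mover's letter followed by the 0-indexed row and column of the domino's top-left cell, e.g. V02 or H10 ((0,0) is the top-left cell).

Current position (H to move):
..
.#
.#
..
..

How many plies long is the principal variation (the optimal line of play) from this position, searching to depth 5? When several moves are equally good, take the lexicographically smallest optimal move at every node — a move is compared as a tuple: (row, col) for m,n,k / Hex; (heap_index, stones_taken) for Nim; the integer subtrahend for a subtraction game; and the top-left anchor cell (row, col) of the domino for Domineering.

p1 H@[../.#/.#/../..]: H00[##/.#/.#/../..]-1 H30[../.#/.#/##/..]+1* H40[../.#/.#/../##]+1
p2 V@[../.#/.#/##/..]: V00[#./##/.#/##/..]-1* V10[../##/##/##/..]-1
p3 H@[#./##/.#/##/..]: H40[#./##/.#/##/##]+1*
p4 V@[#./##/.#/##/##] terminal -1; root [../.#/.#/../..] d5

PV length from [../.#/.#/../..]: 3 plies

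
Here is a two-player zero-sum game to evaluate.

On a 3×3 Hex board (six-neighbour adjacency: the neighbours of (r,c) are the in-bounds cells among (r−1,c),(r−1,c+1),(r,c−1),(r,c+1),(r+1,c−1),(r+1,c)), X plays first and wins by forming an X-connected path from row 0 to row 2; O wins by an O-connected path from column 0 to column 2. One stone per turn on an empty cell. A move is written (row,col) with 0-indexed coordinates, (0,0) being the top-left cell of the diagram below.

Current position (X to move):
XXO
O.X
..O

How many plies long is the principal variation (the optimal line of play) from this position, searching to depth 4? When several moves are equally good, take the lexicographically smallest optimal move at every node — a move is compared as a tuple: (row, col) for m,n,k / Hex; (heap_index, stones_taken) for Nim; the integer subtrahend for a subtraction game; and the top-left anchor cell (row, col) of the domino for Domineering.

p1 X@[XXO/O.X/..O]: (1,1)[XXO/OXX/..O]+1* (2,0)[XXO/O.X/X.O]-1 (2,1)[XXO/O.X/.XO]-1
p2 O@[XXO/OXX/..O]: (2,0)[XXO/OXX/O.O]-1* (2,1)[XXO/OXX/.OO]-1
p3 X@[XXO/OXX/O.O]: (2,1)[XXO/OXX/OXO]+1*
p4 O@[XXO/OXX/OXO] terminal -1; root [XXO/O.X/..O] d4

PV length from [XXO/O.X/..O]: 3 plies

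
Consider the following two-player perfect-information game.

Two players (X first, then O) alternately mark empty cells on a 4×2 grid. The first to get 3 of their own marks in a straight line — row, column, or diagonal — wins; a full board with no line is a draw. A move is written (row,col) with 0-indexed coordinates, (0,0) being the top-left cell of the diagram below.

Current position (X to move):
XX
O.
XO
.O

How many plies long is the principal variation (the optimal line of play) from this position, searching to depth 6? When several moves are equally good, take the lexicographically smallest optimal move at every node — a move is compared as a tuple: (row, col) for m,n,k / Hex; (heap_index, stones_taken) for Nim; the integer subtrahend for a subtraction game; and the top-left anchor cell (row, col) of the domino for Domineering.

PV length from [XX/O./XO/.O]: 2 plies

ply 1, X at XX/O./XO/.O | (1,1)=+0→XX/OX/XO/.O*; (3,0)=-1→XX/O./XO/XO
ply 2, O at XX/OX/XO/.O | (3,0)=+0→XX/OX/XO/OO*
ply 3: XX/OX/XO/OO is terminal +0 (X); from XX/O./XO/.O depth 6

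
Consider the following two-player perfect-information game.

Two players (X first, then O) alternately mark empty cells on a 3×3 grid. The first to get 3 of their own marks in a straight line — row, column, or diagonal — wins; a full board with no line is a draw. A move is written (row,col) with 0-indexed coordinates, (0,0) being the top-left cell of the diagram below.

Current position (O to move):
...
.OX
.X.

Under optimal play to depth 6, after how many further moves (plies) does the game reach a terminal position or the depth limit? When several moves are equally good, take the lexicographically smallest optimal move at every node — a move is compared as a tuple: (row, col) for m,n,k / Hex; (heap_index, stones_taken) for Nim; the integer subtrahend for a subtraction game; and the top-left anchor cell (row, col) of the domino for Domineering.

PV length from [.../.OX/.X.]: 6 plies

p1 O@[.../.OX/.X.]: (0,0)[O../.OX/.X.]-1 (0,1)[.O./.OX/.X.]-1 (0,2)[..O/.OX/.X.]+0* (1,0)[.../OOX/.X.]-1 (2,0)[.../.OX/OX.]+0 (2,2)[.../.OX/.XO]+0
p2 X@[..O/.OX/.X.]: (0,0)[X.O/.OX/.X.]-1 (0,1)[.XO/.OX/.X.]-1 (1,0)[..O/XOX/.X.]-1 (2,0)[..O/.OX/XX.]+0* (2,2)[..O/.OX/.XX]-1
p3 O@[..O/.OX/XX.]: (0,0)[O.O/.OX/XX.]-1 (0,1)[.OO/.OX/XX.]-1 (1,0)[..O/OOX/XX.]-1 (2,2)[..O/.OX/XXO]+0*
p4 X@[..O/.OX/XXO]: (0,0)[X.O/.OX/XXO]+0* (0,1)[.XO/.OX/XXO]-1 (1,0)[..O/XOX/XXO]-1
p5 O@[X.O/.OX/XXO]: (0,1)[XOO/.OX/XXO]-1 (1,0)[X.O/OOX/XXO]+0*
p6 X@[X.O/OOX/XXO]: (0,1)[XXO/OOX/XXO]+0*
p7 O@[XXO/OOX/XXO] terminal +0; root [.../.OX/.X.] d6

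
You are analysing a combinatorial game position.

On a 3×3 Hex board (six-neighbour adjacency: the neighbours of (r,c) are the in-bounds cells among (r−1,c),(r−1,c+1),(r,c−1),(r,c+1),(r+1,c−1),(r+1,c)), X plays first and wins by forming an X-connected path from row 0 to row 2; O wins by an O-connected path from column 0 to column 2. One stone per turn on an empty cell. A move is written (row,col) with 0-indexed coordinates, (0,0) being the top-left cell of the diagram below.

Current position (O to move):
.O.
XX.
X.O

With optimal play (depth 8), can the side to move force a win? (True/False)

O winning at [.O./XX./X.O]: False

p1 O@[.O./XX./X.O]: (0,0)[OO./XX./X.O]-1* (0,2)[.OO/XX./X.O]-1 (1,2)[.O./XXO/X.O]-1 (2,1)[.O./XX./XOO]-1
p2 X@[OO./XX./X.O]: (0,2)[OOX/XX./X.O]+1* (1,2)[OO./XXX/X.O]-1 (2,1)[OO./XX./XXO]-1
p3 O@[OOX/XX./X.O] terminal -1; root [.O./XX./X.O] d8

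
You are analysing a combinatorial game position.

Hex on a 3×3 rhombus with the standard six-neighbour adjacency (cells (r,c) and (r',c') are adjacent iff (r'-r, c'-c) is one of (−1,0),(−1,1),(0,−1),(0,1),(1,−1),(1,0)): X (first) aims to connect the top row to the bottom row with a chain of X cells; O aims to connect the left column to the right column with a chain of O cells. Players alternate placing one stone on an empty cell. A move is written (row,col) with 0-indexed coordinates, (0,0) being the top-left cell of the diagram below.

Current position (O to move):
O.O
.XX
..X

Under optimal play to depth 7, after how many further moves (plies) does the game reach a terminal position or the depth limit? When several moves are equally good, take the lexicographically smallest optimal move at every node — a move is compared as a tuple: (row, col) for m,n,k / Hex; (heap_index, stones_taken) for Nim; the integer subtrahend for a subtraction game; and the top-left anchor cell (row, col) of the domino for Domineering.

PV length from [O.O/.XX/..X]: 1 ply

ply 1, O at O.O/.XX/..X | (0,1)=+1→OOO/.XX/..X*; (1,0)=-1→O.O/OXX/..X; (2,0)=-1→O.O/.XX/O.X; (2,1)=-1→O.O/.XX/.OX
ply 2: OOO/.XX/..X is terminal -1 (X); from O.O/.XX/..X depth 7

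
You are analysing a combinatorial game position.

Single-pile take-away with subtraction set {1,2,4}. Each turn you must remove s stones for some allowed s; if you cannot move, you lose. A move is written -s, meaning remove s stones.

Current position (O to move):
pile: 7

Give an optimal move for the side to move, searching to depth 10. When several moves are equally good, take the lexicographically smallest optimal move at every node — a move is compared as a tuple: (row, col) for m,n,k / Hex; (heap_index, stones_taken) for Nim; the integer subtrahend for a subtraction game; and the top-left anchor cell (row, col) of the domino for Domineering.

ply 1, O at 7 | -1=+1→6*; -2=-1→5; -4=+1→3
ply 2, X at 6 | -1=-1→5*; -2=-1→4; -4=-1→2
ply 3, O at 5 | -1=-1→4; -2=+1→3*; -4=-1→1
ply 4, X at 3 | -1=-1→2*; -2=-1→1
ply 5, O at 2 | -1=-1→1; -2=+1→0*
ply 6: 0 is terminal -1 (X); from 7 depth 10

O's best at [7]: -1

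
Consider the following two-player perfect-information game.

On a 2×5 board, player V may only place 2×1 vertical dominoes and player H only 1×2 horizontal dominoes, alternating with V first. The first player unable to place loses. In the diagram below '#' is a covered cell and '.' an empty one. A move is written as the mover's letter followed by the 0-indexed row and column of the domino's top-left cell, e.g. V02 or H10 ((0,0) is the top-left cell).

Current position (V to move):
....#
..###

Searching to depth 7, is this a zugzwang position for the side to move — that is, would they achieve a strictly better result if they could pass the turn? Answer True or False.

[....#/..###] V move#1: V00:-1/#...#/#.###, V01:+1/.#..#/.####*
[.#..#/.####] H move#2: H02:-1/.####/.####*
[.####/.####] V move#3: V00:+1/#####/#####*
[#####/#####] end (terminal -1, H#4); searched ....#/..### to 7
if V skipped the turn, H would face:
~ [....#/..###] H move#1: H00:+1/##..#/..###*, H01:-1/.##.#/..###, H02:-1/..###/..###, H10:+1/....#/#####
~ [##..#/..###] end (terminal -1, V#2); searched ....#/..### to 7
compare (V): move=+1 vs pass=-1

zugzwang(....#/..###, V) = False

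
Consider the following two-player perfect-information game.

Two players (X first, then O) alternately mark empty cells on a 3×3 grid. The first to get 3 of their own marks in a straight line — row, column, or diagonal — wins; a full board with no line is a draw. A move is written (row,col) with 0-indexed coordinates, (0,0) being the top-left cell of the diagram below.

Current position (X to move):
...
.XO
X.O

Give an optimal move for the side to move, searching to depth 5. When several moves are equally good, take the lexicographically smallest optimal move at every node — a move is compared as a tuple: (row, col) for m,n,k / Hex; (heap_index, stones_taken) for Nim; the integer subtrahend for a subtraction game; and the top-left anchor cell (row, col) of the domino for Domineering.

X's best at [.../.XO/X.O]: (0,2)

[.../.XO/X.O] X move#1: (0,0):-1/X../.XO/X.O, (0,1):-1/.X./.XO/X.O, (0,2):+1/..X/.XO/X.O*, (1,0):-1/.../XXO/X.O, (2,1):-1/.../.XO/XXO
[..X/.XO/X.O] end (terminal -1, O#2); searched .../.XO/X.O to 5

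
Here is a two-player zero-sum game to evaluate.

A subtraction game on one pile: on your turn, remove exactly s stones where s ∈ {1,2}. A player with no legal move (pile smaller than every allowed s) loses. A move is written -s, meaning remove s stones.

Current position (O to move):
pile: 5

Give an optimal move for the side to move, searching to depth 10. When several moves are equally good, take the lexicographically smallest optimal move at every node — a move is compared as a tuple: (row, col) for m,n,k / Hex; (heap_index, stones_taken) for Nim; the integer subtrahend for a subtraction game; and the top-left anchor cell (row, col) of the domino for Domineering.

ply 1, O at 5 | -1=-1→4; -2=+1→3*
ply 2, X at 3 | -1=-1→2*; -2=-1→1
ply 3, O at 2 | -1=-1→1; -2=+1→0*
ply 4: 0 is terminal -1 (X); from 5 depth 10

O's best at [5]: -2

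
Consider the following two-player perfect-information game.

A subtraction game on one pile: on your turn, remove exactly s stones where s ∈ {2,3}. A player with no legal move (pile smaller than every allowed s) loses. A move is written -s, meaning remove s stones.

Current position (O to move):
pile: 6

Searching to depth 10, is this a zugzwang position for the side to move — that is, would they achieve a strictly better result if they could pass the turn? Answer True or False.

zugzwang(6, O) = True

[6] O move#1: -2:-1/4*, -3:-1/3
[4] X move#2: -2:-1/2, -3:+1/1*
[1] end (terminal -1, O#3); searched 6 to 10
pass branch (X moves first from the same position):
  | [6] X move#1: -2:-1/4*, -3:-1/3
  | [4] O move#2: -2:-1/2, -3:+1/1*
  | [1] end (terminal -1, X#3); searched 6 to 10
O moving scores -1; O passing scores +1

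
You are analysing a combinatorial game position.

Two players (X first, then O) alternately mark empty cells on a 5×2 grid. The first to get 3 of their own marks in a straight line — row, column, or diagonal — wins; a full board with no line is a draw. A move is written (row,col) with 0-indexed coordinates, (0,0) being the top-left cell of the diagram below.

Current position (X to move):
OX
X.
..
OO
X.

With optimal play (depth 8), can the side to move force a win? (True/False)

p1 X@[OX/X./../OO/X.]: (1,1)[OX/XX/../OO/X.]+0* (2,0)[OX/X./X./OO/X.]-1 (2,1)[OX/X./.X/OO/X.]+0 (4,1)[OX/X./../OO/XX]+0
p2 O@[OX/XX/../OO/X.]: (2,0)[OX/XX/O./OO/X.]-1 (2,1)[OX/XX/.O/OO/X.]+0* (4,1)[OX/XX/../OO/XO]-1
p3 X@[OX/XX/.O/OO/X.]: (2,0)[OX/XX/XO/OO/X.]-1 (4,1)[OX/XX/.O/OO/XX]+0*
p4 O@[OX/XX/.O/OO/XX]: (2,0)[OX/XX/OO/OO/XX]+0*
p5 X@[OX/XX/OO/OO/XX] terminal +0; root [OX/X./../OO/X.] d8

X winning at [OX/X./../OO/X.]: False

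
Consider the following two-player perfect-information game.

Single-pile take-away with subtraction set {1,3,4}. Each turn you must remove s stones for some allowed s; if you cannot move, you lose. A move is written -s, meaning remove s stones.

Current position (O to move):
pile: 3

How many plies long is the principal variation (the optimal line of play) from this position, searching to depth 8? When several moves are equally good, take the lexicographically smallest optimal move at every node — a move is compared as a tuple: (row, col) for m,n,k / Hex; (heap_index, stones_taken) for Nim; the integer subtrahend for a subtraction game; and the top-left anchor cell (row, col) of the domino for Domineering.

PV length from [3]: 3 plies

p1 O@[3]: -1[2]+1* -3[0]+1
p2 X@[2]: -1[1]-1*
p3 O@[1]: -1[0]+1*
p4 X@[0] terminal -1; root [3] d8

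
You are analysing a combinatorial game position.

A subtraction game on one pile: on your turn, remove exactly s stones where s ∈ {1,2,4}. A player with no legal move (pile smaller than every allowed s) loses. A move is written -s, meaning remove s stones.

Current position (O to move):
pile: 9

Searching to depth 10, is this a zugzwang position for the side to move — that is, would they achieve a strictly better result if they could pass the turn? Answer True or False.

[9] O move#1: -1:-1/8*, -2:-1/7, -4:-1/5
[8] X move#2: -1:-1/7, -2:+1/6*, -4:-1/4
[6] O move#3: -1:-1/5*, -2:-1/4, -4:-1/2
[5] X move#4: -1:-1/4, -2:+1/3*, -4:-1/1
[3] O move#5: -1:-1/2*, -2:-1/1
[2] X move#6: -1:-1/1, -2:+1/0*
[0] end (terminal -1, O#7); searched 9 to 10
suppose O passes — search the same position with X to move:
pass> [9] X move#1: -1:-1/8*, -2:-1/7, -4:-1/5
pass> [8] O move#2: -1:-1/7, -2:+1/6*, -4:-1/4
pass> [6] X move#3: -1:-1/5*, -2:-1/4, -4:-1/2
pass> [5] O move#4: -1:-1/4, -2:+1/3*, -4:-1/1
pass> [3] X move#5: -1:-1/2*, -2:-1/1
pass> [2] O move#6: -1:-1/1, -2:+1/0*
pass> [0] end (terminal -1, X#7); searched 9 to 10
for O: play -1, pass +1

zugzwang(9, O) = True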